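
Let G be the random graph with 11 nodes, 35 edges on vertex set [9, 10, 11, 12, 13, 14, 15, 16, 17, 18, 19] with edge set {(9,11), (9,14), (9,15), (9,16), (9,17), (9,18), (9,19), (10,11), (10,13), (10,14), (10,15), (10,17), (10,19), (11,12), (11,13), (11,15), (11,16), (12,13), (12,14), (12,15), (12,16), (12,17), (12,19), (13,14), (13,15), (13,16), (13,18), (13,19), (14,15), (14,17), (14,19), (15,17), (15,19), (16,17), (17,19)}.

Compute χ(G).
Clique number ω(G) = 5 (lower bound: χ ≥ ω).
The clique on [9, 14, 15, 17, 19] has size 5, forcing χ ≥ 5, and the coloring below uses 5 colors, so χ(G) = 5.
A valid 5-coloring: color 1: [15, 16, 18]; color 2: [13, 17]; color 3: [11, 14]; color 4: [19]; color 5: [9, 10, 12].

χ(G) = 5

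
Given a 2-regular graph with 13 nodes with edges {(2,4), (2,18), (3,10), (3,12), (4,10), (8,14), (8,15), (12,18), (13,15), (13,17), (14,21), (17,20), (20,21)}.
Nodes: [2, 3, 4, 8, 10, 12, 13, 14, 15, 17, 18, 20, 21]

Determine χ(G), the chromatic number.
Clique number ω(G) = 2 (lower bound: χ ≥ ω).
Odd cycle [20, 21, 14, 8, 15, 13, 17] needs 3 colors (χ ≥ 3).
The coloring below uses 3 colors, so χ(G) = 3.
A valid 3-coloring: color 1: [2, 8, 10, 12, 13, 20]; color 2: [3, 4, 15, 17, 18, 21]; color 3: [14].

χ(G) = 3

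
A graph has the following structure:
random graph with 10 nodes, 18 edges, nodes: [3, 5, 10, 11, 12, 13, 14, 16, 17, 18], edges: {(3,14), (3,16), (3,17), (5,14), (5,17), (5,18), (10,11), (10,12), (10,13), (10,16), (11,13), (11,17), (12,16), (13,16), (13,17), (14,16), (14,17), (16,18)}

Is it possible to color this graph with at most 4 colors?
A valid 4-coloring: color 1: [5, 11, 16]; color 2: [12, 13, 14, 18]; color 3: [10, 17]; color 4: [3].
(χ(G) = 4 ≤ 4.)

Yes, G is 4-colorable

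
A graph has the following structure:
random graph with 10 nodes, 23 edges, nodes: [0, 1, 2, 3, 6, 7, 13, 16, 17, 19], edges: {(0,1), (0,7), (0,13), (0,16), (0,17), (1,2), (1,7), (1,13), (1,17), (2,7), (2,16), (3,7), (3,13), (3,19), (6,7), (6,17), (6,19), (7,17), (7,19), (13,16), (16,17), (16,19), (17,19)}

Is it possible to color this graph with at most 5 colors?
A valid 5-coloring: color 1: [7, 16]; color 2: [2, 13, 17]; color 3: [1, 19]; color 4: [0, 3, 6].
(χ(G) = 4 ≤ 5.)

Yes, G is 5-colorable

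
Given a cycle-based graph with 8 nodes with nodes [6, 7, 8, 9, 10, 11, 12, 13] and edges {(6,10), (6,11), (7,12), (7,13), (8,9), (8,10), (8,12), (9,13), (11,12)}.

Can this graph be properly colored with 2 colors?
Odd cycle [13, 7, 12, 8, 9] needs 3 colors (χ ≥ 3).
Hence χ(G) ≥ 3 > 2, so no proper 2-coloring exists.

No, G is not 2-colorable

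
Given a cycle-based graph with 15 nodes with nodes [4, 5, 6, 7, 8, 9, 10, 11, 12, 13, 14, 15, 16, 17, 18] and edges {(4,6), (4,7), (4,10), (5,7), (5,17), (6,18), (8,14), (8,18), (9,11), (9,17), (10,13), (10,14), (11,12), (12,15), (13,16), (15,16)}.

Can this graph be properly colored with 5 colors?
A valid 5-coloring: color 1: [5, 6, 8, 9, 10, 12, 16]; color 2: [4, 11, 13, 14, 15, 17, 18]; color 3: [7].
(χ(G) = 3 ≤ 5.)

Yes, G is 5-colorable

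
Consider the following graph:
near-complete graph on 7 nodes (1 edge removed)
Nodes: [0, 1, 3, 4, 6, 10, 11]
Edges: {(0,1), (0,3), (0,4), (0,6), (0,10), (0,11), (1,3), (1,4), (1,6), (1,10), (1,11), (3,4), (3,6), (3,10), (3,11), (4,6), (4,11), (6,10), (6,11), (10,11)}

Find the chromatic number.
Clique number ω(G) = 6 (lower bound: χ ≥ ω).
The clique on [0, 1, 3, 6, 10, 11] has size 6, forcing χ ≥ 6, and the coloring below uses 6 colors, so χ(G) = 6.
A valid 6-coloring: color 1: [1]; color 2: [0]; color 3: [11]; color 4: [3]; color 5: [6]; color 6: [4, 10].

χ(G) = 6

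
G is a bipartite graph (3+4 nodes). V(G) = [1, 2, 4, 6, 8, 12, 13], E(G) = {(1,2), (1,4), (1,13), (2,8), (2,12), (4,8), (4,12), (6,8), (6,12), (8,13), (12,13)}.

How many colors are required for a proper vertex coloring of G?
Clique number ω(G) = 2 (lower bound: χ ≥ ω).
The graph is bipartite (no odd cycle), so 2 colors suffice: χ(G) = 2.
A valid 2-coloring: color 1: [1, 8, 12]; color 2: [2, 4, 6, 13].

χ(G) = 2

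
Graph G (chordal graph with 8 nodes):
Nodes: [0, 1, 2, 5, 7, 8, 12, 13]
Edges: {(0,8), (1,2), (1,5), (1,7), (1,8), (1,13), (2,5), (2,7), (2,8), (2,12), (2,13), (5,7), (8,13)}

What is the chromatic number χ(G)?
Clique number ω(G) = 4 (lower bound: χ ≥ ω).
The clique on [1, 2, 8, 13] has size 4, forcing χ ≥ 4, and the coloring below uses 4 colors, so χ(G) = 4.
A valid 4-coloring: color 1: [0, 2]; color 2: [1, 12]; color 3: [7, 8]; color 4: [5, 13].

χ(G) = 4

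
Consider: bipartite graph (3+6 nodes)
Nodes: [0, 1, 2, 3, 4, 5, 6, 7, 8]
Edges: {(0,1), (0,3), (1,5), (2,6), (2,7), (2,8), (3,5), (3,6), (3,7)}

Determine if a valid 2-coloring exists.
A valid 2-coloring: color 1: [1, 2, 3, 4]; color 2: [0, 5, 6, 7, 8].
(χ(G) = 2 ≤ 2.)

Yes, G is 2-colorable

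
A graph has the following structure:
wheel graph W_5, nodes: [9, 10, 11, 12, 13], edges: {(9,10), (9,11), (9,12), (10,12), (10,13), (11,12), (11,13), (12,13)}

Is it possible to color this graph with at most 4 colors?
A valid 4-coloring: color 1: [12]; color 2: [9, 13]; color 3: [10, 11].
(χ(G) = 3 ≤ 4.)

Yes, G is 4-colorable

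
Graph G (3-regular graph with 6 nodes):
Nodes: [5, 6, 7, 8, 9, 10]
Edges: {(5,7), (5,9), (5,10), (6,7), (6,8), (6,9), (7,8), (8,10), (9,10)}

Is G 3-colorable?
A valid 3-coloring: color 1: [7, 9]; color 2: [6, 10]; color 3: [5, 8].
(χ(G) = 3 ≤ 3.)

Yes, G is 3-colorable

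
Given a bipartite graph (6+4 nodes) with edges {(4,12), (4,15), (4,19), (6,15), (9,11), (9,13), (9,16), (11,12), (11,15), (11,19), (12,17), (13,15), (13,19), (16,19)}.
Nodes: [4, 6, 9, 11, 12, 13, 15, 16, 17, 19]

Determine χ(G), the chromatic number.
χ(G) = 2

Clique number ω(G) = 2 (lower bound: χ ≥ ω).
The graph is bipartite (no odd cycle), so 2 colors suffice: χ(G) = 2.
A valid 2-coloring: color 1: [4, 6, 11, 13, 16, 17]; color 2: [9, 12, 15, 19].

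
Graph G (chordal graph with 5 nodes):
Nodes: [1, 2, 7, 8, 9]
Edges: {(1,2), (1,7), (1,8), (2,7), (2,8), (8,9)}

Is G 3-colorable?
A valid 3-coloring: color 1: [2, 9]; color 2: [7, 8]; color 3: [1].
(χ(G) = 3 ≤ 3.)

Yes, G is 3-colorable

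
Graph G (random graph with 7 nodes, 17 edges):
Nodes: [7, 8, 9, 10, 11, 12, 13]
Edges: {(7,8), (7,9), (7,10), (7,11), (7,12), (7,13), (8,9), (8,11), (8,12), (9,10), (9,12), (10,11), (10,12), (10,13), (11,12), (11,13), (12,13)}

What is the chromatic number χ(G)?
Clique number ω(G) = 5 (lower bound: χ ≥ ω).
The clique on [7, 10, 11, 12, 13] has size 5, forcing χ ≥ 5, and the coloring below uses 5 colors, so χ(G) = 5.
A valid 5-coloring: color 1: [12]; color 2: [7]; color 3: [8, 10]; color 4: [9, 11]; color 5: [13].

χ(G) = 5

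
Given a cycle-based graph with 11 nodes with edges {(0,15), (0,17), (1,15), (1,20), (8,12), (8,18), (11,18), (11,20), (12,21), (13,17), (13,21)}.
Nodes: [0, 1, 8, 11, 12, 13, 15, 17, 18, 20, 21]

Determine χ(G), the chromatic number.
χ(G) = 3

Clique number ω(G) = 2 (lower bound: χ ≥ ω).
Odd cycle [0, 17, 13, 21, 12, 8, 18, 11, 20, 1, 15] needs 3 colors (χ ≥ 3).
The coloring below uses 3 colors, so χ(G) = 3.
A valid 3-coloring: color 1: [0, 1, 12, 13, 18]; color 2: [8, 11, 15, 17, 21]; color 3: [20].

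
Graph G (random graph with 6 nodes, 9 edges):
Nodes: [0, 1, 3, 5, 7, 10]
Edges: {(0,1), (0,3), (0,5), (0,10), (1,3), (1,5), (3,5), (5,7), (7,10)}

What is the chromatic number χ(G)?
Clique number ω(G) = 4 (lower bound: χ ≥ ω).
The clique on [0, 1, 3, 5] has size 4, forcing χ ≥ 4, and the coloring below uses 4 colors, so χ(G) = 4.
A valid 4-coloring: color 1: [0, 7]; color 2: [5, 10]; color 3: [1]; color 4: [3].

χ(G) = 4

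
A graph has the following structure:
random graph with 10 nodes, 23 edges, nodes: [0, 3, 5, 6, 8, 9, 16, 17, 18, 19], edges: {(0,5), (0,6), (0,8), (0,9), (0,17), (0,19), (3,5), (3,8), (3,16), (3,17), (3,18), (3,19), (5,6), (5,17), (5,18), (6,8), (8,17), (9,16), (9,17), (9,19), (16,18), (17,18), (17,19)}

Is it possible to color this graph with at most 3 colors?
The clique on vertices [0, 9, 17, 19] has size 4 > 3, so it alone needs 4 colors.

No, G is not 3-colorable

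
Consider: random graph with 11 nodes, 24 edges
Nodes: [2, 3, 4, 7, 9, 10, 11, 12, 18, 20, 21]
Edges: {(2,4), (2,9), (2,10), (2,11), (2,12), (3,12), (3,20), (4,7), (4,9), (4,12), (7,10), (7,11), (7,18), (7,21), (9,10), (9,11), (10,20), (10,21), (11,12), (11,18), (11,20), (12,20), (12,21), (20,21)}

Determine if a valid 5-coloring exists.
Yes, G is 5-colorable

A valid 5-coloring: color 1: [10, 12, 18]; color 2: [3, 4, 11, 21]; color 3: [2, 7, 20]; color 4: [9].
(χ(G) = 4 ≤ 5.)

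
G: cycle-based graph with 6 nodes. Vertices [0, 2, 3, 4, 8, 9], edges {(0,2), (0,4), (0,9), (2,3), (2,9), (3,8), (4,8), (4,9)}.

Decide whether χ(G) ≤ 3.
A valid 3-coloring: color 1: [2, 4]; color 2: [0, 8]; color 3: [3, 9].
(χ(G) = 3 ≤ 3.)

Yes, G is 3-colorable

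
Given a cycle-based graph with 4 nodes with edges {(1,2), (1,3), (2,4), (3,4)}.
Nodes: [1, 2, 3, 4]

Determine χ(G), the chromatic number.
χ(G) = 2

Clique number ω(G) = 2 (lower bound: χ ≥ ω).
The graph is bipartite (no odd cycle), so 2 colors suffice: χ(G) = 2.
A valid 2-coloring: color 1: [2, 3]; color 2: [1, 4].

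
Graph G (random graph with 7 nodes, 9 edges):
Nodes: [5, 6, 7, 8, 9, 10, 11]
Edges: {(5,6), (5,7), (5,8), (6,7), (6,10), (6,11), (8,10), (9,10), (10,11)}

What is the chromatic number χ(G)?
χ(G) = 3

Clique number ω(G) = 3 (lower bound: χ ≥ ω).
The clique on [6, 10, 11] has size 3, forcing χ ≥ 3, and the coloring below uses 3 colors, so χ(G) = 3.
A valid 3-coloring: color 1: [6, 8, 9]; color 2: [5, 10]; color 3: [7, 11].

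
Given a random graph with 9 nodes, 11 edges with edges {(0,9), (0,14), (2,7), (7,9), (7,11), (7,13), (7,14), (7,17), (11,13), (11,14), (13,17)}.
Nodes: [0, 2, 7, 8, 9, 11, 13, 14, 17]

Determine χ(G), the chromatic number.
Clique number ω(G) = 3 (lower bound: χ ≥ ω).
The clique on [7, 11, 13] has size 3, forcing χ ≥ 3, and the coloring below uses 3 colors, so χ(G) = 3.
A valid 3-coloring: color 1: [0, 7, 8]; color 2: [2, 9, 11, 17]; color 3: [13, 14].

χ(G) = 3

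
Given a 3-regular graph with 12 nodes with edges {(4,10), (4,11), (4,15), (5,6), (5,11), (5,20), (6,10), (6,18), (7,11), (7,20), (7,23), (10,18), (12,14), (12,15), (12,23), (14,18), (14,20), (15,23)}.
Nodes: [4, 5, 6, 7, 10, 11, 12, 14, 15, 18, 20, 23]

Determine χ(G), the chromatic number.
Clique number ω(G) = 3 (lower bound: χ ≥ ω).
The clique on [6, 10, 18] has size 3, forcing χ ≥ 3, and the coloring below uses 3 colors, so χ(G) = 3.
A valid 3-coloring: color 1: [4, 5, 7, 12, 18]; color 2: [10, 11, 15, 20]; color 3: [6, 14, 23].

χ(G) = 3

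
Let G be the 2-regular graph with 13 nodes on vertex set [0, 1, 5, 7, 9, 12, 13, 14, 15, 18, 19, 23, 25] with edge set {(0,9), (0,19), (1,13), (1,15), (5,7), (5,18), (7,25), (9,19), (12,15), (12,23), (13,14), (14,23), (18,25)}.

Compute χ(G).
Clique number ω(G) = 3 (lower bound: χ ≥ ω).
The clique on [0, 9, 19] has size 3, forcing χ ≥ 3, and the coloring below uses 3 colors, so χ(G) = 3.
A valid 3-coloring: color 1: [1, 5, 9, 12, 14, 25]; color 2: [7, 13, 15, 18, 19, 23]; color 3: [0].

χ(G) = 3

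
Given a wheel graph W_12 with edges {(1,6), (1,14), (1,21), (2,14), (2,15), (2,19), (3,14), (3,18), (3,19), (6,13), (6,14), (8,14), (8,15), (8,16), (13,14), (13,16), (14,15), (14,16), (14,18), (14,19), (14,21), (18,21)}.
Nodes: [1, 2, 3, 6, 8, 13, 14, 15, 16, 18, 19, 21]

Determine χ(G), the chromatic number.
χ(G) = 4

Clique number ω(G) = 3 (lower bound: χ ≥ ω).
Odd cycle [1, 6, 13, 16, 8, 15, 2, 19, 3, 18, 21] needs 3 colors (χ ≥ 3).
Vertex 14 is adjacent to every vertex of [1, 2, 3, 6, 8, 13, 15, 16, 18, 19, 21], which already need 3 colors among themselves, so 14 needs a new color (χ ≥ 4).
The coloring below uses 4 colors, so χ(G) = 4.
A valid 4-coloring: color 1: [14]; color 2: [1, 2, 8, 13, 18]; color 3: [6, 15, 16, 19, 21]; color 4: [3].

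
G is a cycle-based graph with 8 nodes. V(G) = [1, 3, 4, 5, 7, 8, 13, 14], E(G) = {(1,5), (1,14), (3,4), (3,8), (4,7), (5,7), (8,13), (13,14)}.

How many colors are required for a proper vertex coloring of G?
Clique number ω(G) = 2 (lower bound: χ ≥ ω).
The graph is bipartite (no odd cycle), so 2 colors suffice: χ(G) = 2.
A valid 2-coloring: color 1: [4, 5, 8, 14]; color 2: [1, 3, 7, 13].

χ(G) = 2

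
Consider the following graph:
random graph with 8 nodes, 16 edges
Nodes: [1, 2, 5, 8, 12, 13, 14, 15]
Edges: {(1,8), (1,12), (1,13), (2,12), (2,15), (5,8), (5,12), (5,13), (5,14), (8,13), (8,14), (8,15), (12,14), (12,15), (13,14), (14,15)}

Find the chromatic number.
χ(G) = 4

Clique number ω(G) = 4 (lower bound: χ ≥ ω).
The clique on [5, 8, 13, 14] has size 4, forcing χ ≥ 4, and the coloring below uses 4 colors, so χ(G) = 4.
A valid 4-coloring: color 1: [8, 12]; color 2: [1, 2, 14]; color 3: [13, 15]; color 4: [5].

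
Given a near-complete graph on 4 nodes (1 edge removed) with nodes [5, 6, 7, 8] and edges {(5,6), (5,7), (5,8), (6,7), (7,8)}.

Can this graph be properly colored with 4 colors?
Yes, G is 4-colorable

A valid 4-coloring: color 1: [7]; color 2: [5]; color 3: [6, 8].
(χ(G) = 3 ≤ 4.)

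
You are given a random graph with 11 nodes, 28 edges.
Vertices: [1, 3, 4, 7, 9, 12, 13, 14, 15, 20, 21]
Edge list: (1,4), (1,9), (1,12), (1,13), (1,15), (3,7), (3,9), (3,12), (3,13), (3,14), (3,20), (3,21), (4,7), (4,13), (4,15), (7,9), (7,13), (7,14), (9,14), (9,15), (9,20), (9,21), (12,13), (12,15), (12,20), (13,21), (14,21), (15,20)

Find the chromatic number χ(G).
χ(G) = 4

Clique number ω(G) = 4 (lower bound: χ ≥ ω).
The clique on [3, 9, 14, 21] has size 4, forcing χ ≥ 4, and the coloring below uses 4 colors, so χ(G) = 4.
A valid 4-coloring: color 1: [3, 15]; color 2: [9, 13]; color 3: [1, 7, 20, 21]; color 4: [4, 12, 14].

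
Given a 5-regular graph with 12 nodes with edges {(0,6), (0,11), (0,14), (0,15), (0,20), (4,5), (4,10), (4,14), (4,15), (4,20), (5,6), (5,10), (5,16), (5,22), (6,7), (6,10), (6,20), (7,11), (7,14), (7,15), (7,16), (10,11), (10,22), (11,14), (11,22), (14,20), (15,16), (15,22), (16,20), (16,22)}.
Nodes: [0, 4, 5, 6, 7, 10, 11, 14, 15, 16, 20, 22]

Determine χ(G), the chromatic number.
χ(G) = 4

Clique number ω(G) = 3 (lower bound: χ ≥ ω).
Suppose a proper 3-coloring c exists. The clique [0, 6, 20] takes 3 distinct colors; by symmetry let c(0) = 1, c(6) = 2, c(20) = 3.
- Vertex 14: neighbors [0, 20] already have colors [1, 3] ⇒ c(14) = 2.
- Vertex 4: neighbors [14, 20] already have colors [2, 3] ⇒ c(4) = 1.
- Vertex 5: neighbors [4, 6] already have colors [1, 2] ⇒ c(5) = 3.
- Vertex 10: neighbors [4, 6, 5] already have colors [1, 2, 3] — all 3 colors blocked. Contradiction.
The forced assignments end in a contradiction, so G has no proper 3-coloring (χ ≥ 4).
The coloring below uses 4 colors, so χ(G) = 4.
A valid 4-coloring: color 1: [0, 4, 7, 22]; color 2: [6, 14, 16]; color 3: [5, 11, 15, 20]; color 4: [10].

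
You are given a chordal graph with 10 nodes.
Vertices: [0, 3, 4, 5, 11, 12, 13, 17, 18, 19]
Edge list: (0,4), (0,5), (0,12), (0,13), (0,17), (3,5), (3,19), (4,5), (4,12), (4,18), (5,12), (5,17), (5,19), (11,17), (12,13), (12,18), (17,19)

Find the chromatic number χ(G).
χ(G) = 4

Clique number ω(G) = 4 (lower bound: χ ≥ ω).
The clique on [0, 4, 5, 12] has size 4, forcing χ ≥ 4, and the coloring below uses 4 colors, so χ(G) = 4.
A valid 4-coloring: color 1: [5, 11, 13, 18]; color 2: [3, 12, 17]; color 3: [0, 19]; color 4: [4].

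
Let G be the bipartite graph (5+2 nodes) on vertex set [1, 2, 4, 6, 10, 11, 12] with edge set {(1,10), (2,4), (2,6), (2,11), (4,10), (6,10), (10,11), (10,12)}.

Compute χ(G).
χ(G) = 2

Clique number ω(G) = 2 (lower bound: χ ≥ ω).
The graph is bipartite (no odd cycle), so 2 colors suffice: χ(G) = 2.
A valid 2-coloring: color 1: [2, 10]; color 2: [1, 4, 6, 11, 12].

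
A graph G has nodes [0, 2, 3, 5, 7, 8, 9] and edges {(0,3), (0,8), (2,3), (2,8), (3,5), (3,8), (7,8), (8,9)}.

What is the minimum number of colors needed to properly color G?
χ(G) = 3

Clique number ω(G) = 3 (lower bound: χ ≥ ω).
The clique on [0, 3, 8] has size 3, forcing χ ≥ 3, and the coloring below uses 3 colors, so χ(G) = 3.
A valid 3-coloring: color 1: [5, 8]; color 2: [3, 7, 9]; color 3: [0, 2].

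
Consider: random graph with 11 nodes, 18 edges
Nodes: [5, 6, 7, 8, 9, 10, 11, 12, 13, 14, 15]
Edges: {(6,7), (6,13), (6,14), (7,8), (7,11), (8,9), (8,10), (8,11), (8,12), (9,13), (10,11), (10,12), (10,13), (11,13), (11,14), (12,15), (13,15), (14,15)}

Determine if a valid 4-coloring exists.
Yes, G is 4-colorable

A valid 4-coloring: color 1: [5, 8, 13, 14]; color 2: [6, 9, 11, 12]; color 3: [7, 10, 15].
(χ(G) = 3 ≤ 4.)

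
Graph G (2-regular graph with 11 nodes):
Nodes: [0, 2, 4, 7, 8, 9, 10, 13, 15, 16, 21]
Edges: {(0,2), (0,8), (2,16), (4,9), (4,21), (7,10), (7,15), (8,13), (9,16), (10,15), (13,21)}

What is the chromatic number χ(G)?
χ(G) = 3

Clique number ω(G) = 3 (lower bound: χ ≥ ω).
The clique on [7, 10, 15] has size 3, forcing χ ≥ 3, and the coloring below uses 3 colors, so χ(G) = 3.
A valid 3-coloring: color 1: [2, 8, 9, 15, 21]; color 2: [0, 4, 10, 13, 16]; color 3: [7].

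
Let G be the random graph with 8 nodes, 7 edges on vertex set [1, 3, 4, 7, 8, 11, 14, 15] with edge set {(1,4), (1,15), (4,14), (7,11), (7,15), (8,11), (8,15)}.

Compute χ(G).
Clique number ω(G) = 2 (lower bound: χ ≥ ω).
The graph is bipartite (no odd cycle), so 2 colors suffice: χ(G) = 2.
A valid 2-coloring: color 1: [3, 4, 11, 15]; color 2: [1, 7, 8, 14].

χ(G) = 2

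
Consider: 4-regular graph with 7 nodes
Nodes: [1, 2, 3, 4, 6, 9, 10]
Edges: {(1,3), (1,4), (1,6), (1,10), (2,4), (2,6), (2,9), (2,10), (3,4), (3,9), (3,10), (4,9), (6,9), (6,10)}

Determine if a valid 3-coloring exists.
Suppose a proper 3-coloring c exists. The clique [1, 3, 4] takes 3 distinct colors; by symmetry let c(1) = 1, c(3) = 2, c(4) = 3.
- Vertex 9: neighbors [3, 4] already have colors [2, 3] ⇒ c(9) = 1.
- Vertex 2: neighbors [9, 4] already have colors [1, 3] ⇒ c(2) = 2.
- Vertex 6: neighbors [1, 2] already have colors [1, 2] ⇒ c(6) = 3.
- Vertex 10: neighbors [1, 2, 6] already have colors [1, 2, 3] — all 3 colors blocked. Contradiction.
The forced assignments end in a contradiction, so G has no proper 3-coloring (χ ≥ 4).

No, G is not 3-colorable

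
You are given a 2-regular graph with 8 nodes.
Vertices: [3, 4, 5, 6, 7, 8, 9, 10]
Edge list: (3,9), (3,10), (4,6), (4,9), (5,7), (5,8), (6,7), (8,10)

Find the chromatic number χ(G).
χ(G) = 2

Clique number ω(G) = 2 (lower bound: χ ≥ ω).
The graph is bipartite (no odd cycle), so 2 colors suffice: χ(G) = 2.
A valid 2-coloring: color 1: [3, 4, 7, 8]; color 2: [5, 6, 9, 10].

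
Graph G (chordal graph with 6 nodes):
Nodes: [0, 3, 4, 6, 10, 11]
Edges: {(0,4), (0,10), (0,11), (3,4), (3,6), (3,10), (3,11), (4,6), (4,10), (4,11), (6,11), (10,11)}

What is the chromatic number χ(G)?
Clique number ω(G) = 4 (lower bound: χ ≥ ω).
The clique on [0, 4, 10, 11] has size 4, forcing χ ≥ 4, and the coloring below uses 4 colors, so χ(G) = 4.
A valid 4-coloring: color 1: [4]; color 2: [11]; color 3: [6, 10]; color 4: [0, 3].

χ(G) = 4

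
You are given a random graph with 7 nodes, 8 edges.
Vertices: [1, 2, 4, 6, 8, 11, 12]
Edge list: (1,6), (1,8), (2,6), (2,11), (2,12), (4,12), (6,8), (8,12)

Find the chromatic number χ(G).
Clique number ω(G) = 3 (lower bound: χ ≥ ω).
The clique on [1, 6, 8] has size 3, forcing χ ≥ 3, and the coloring below uses 3 colors, so χ(G) = 3.
A valid 3-coloring: color 1: [2, 4, 8]; color 2: [6, 11, 12]; color 3: [1].

χ(G) = 3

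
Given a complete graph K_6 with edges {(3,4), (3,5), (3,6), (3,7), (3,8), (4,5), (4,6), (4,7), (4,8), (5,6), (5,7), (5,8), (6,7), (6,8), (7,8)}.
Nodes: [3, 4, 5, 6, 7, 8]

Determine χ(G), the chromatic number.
χ(G) = 6

Clique number ω(G) = 6 (lower bound: χ ≥ ω).
The clique on [3, 4, 5, 6, 7, 8] has size 6, forcing χ ≥ 6, and the coloring below uses 6 colors, so χ(G) = 6.
A valid 6-coloring: color 1: [5]; color 2: [3]; color 3: [8]; color 4: [7]; color 5: [6]; color 6: [4].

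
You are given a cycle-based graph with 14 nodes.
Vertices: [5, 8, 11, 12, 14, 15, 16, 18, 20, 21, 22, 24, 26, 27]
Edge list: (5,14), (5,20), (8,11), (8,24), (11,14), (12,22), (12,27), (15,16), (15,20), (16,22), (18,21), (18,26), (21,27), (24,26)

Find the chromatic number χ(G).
Clique number ω(G) = 2 (lower bound: χ ≥ ω).
The graph is bipartite (no odd cycle), so 2 colors suffice: χ(G) = 2.
A valid 2-coloring: color 1: [5, 11, 15, 18, 22, 24, 27]; color 2: [8, 12, 14, 16, 20, 21, 26].

χ(G) = 2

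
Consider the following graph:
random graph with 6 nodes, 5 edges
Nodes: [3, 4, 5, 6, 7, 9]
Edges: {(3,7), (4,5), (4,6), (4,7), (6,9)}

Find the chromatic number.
Clique number ω(G) = 2 (lower bound: χ ≥ ω).
The graph is bipartite (no odd cycle), so 2 colors suffice: χ(G) = 2.
A valid 2-coloring: color 1: [3, 4, 9]; color 2: [5, 6, 7].

χ(G) = 2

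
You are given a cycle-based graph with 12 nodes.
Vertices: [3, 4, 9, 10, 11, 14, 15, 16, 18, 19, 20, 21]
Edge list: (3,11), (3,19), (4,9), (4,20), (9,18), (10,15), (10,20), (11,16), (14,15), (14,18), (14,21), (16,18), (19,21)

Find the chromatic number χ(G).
Clique number ω(G) = 2 (lower bound: χ ≥ ω).
Odd cycle [14, 21, 19, 3, 11, 16, 18] needs 3 colors (χ ≥ 3).
The coloring below uses 3 colors, so χ(G) = 3.
A valid 3-coloring: color 1: [3, 4, 10, 18, 21]; color 2: [9, 14, 16, 19, 20]; color 3: [11, 15].

χ(G) = 3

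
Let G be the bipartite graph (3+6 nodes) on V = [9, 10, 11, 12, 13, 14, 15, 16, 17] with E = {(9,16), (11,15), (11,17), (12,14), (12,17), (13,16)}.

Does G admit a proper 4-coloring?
Yes, G is 4-colorable

A valid 4-coloring: color 1: [10, 11, 12, 16]; color 2: [9, 13, 14, 15, 17].
(χ(G) = 2 ≤ 4.)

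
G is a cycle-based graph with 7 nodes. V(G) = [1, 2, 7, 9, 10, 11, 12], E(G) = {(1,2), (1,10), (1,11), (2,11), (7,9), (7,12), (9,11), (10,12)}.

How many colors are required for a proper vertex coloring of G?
χ(G) = 3

Clique number ω(G) = 3 (lower bound: χ ≥ ω).
The clique on [1, 2, 11] has size 3, forcing χ ≥ 3, and the coloring below uses 3 colors, so χ(G) = 3.
A valid 3-coloring: color 1: [7, 10, 11]; color 2: [1, 9, 12]; color 3: [2].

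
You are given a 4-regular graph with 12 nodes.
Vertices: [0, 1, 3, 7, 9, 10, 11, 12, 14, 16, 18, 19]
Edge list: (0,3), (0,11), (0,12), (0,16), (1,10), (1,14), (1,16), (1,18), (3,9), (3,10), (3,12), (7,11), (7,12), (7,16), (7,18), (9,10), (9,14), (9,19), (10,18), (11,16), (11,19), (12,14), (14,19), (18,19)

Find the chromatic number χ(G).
χ(G) = 3

Clique number ω(G) = 3 (lower bound: χ ≥ ω).
The clique on [0, 11, 16] has size 3, forcing χ ≥ 3, and the coloring below uses 3 colors, so χ(G) = 3.
A valid 3-coloring: color 1: [1, 9, 11, 12]; color 2: [3, 14, 16, 18]; color 3: [0, 7, 10, 19].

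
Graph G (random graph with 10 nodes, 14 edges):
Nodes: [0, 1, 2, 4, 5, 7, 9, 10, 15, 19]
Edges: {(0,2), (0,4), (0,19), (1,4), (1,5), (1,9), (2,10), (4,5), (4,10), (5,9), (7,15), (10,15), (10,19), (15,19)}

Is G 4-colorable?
Yes, G is 4-colorable

A valid 4-coloring: color 1: [0, 5, 7, 10]; color 2: [2, 4, 9, 15]; color 3: [1, 19].
(χ(G) = 3 ≤ 4.)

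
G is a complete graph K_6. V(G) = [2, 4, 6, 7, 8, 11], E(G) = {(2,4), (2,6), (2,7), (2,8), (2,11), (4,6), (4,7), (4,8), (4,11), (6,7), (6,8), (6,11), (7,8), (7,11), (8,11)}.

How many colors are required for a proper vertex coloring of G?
χ(G) = 6

Clique number ω(G) = 6 (lower bound: χ ≥ ω).
The clique on [2, 4, 6, 7, 8, 11] has size 6, forcing χ ≥ 6, and the coloring below uses 6 colors, so χ(G) = 6.
A valid 6-coloring: color 1: [11]; color 2: [8]; color 3: [7]; color 4: [4]; color 5: [6]; color 6: [2].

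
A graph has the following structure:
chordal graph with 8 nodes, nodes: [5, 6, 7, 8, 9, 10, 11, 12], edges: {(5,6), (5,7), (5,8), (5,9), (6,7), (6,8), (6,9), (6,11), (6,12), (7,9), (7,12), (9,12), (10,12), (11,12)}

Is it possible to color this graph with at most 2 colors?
The clique on vertices [6, 7, 9, 12] has size 4 > 2, so it alone needs 4 colors.

No, G is not 2-colorable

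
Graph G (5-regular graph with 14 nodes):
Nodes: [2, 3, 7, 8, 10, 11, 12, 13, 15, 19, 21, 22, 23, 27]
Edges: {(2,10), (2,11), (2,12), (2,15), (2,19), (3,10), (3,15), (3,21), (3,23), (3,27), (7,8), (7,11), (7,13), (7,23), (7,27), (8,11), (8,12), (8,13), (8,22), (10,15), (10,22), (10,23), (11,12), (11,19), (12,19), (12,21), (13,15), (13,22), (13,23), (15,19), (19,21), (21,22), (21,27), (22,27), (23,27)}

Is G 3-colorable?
No, G is not 3-colorable

The clique on vertices [2, 11, 12, 19] has size 4 > 3, so it alone needs 4 colors.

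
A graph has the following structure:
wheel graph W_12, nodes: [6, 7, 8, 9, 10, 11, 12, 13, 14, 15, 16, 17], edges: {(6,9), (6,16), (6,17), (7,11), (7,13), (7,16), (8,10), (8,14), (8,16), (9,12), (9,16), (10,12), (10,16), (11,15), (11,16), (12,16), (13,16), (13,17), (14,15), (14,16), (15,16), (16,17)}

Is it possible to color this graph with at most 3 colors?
No, G is not 3-colorable

Odd cycle [12, 9, 6, 17, 13, 7, 11, 15, 14, 8, 10] needs 3 colors (χ ≥ 3).
Vertex 16 is adjacent to every vertex of [6, 7, 8, 9, 10, 11, 12, 13, 14, 15, 17], which already need 3 colors among themselves, so 16 needs a new color (χ ≥ 4).
Hence χ(G) ≥ 4 > 3, so no proper 3-coloring exists.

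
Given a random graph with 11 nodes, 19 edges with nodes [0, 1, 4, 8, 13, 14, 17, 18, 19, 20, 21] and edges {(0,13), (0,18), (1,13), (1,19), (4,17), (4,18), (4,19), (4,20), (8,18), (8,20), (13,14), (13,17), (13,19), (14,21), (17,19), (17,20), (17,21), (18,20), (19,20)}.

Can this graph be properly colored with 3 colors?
The clique on vertices [4, 17, 19, 20] has size 4 > 3, so it alone needs 4 colors.

No, G is not 3-colorable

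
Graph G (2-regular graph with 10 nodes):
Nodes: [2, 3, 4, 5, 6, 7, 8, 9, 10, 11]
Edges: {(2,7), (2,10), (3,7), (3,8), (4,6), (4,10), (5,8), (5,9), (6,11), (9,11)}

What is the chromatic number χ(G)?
Clique number ω(G) = 2 (lower bound: χ ≥ ω).
The graph is bipartite (no odd cycle), so 2 colors suffice: χ(G) = 2.
A valid 2-coloring: color 1: [2, 3, 4, 5, 11]; color 2: [6, 7, 8, 9, 10].

χ(G) = 2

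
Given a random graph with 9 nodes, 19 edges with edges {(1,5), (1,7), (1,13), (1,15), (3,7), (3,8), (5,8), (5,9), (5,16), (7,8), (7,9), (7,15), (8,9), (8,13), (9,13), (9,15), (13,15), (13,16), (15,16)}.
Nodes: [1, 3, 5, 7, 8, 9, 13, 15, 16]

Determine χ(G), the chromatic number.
χ(G) = 3

Clique number ω(G) = 3 (lower bound: χ ≥ ω).
The clique on [13, 15, 16] has size 3, forcing χ ≥ 3, and the coloring below uses 3 colors, so χ(G) = 3.
A valid 3-coloring: color 1: [8, 15]; color 2: [5, 7, 13]; color 3: [1, 3, 9, 16].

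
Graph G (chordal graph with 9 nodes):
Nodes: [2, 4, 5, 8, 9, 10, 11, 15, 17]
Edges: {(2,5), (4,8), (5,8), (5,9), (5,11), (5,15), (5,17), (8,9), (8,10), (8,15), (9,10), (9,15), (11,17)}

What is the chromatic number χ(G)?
Clique number ω(G) = 4 (lower bound: χ ≥ ω).
The clique on [5, 8, 9, 15] has size 4, forcing χ ≥ 4, and the coloring below uses 4 colors, so χ(G) = 4.
A valid 4-coloring: color 1: [4, 5, 10]; color 2: [2, 8, 11]; color 3: [9, 17]; color 4: [15].

χ(G) = 4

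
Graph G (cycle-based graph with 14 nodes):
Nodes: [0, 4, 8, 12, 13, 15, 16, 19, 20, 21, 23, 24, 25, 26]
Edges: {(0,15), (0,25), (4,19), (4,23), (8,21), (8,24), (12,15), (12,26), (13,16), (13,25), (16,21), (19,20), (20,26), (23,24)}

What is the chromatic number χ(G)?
Clique number ω(G) = 2 (lower bound: χ ≥ ω).
The graph is bipartite (no odd cycle), so 2 colors suffice: χ(G) = 2.
A valid 2-coloring: color 1: [8, 15, 16, 19, 23, 25, 26]; color 2: [0, 4, 12, 13, 20, 21, 24].

χ(G) = 2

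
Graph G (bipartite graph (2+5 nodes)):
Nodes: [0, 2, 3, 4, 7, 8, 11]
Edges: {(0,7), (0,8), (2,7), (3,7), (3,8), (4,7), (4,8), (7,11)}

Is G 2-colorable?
A valid 2-coloring: color 1: [7, 8]; color 2: [0, 2, 3, 4, 11].
(χ(G) = 2 ≤ 2.)

Yes, G is 2-colorable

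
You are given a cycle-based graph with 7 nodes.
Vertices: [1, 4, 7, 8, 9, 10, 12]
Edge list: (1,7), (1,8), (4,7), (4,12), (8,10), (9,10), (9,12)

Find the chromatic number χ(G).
χ(G) = 3

Clique number ω(G) = 2 (lower bound: χ ≥ ω).
Odd cycle [7, 1, 8, 10, 9, 12, 4] needs 3 colors (χ ≥ 3).
The coloring below uses 3 colors, so χ(G) = 3.
A valid 3-coloring: color 1: [7, 8, 12]; color 2: [1, 4, 10]; color 3: [9].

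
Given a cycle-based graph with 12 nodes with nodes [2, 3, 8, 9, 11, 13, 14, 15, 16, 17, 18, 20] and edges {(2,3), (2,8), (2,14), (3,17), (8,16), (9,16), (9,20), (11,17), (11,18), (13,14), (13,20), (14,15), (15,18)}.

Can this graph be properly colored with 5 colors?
A valid 5-coloring: color 1: [14, 16, 17, 18, 20]; color 2: [2, 9, 11, 13, 15]; color 3: [3, 8].
(χ(G) = 3 ≤ 5.)

Yes, G is 5-colorable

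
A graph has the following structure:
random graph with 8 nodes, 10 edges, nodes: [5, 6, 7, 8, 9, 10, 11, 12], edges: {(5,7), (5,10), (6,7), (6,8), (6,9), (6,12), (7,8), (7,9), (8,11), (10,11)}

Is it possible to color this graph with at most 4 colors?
Yes, G is 4-colorable

A valid 4-coloring: color 1: [7, 10, 12]; color 2: [5, 6, 11]; color 3: [8, 9].
(χ(G) = 3 ≤ 4.)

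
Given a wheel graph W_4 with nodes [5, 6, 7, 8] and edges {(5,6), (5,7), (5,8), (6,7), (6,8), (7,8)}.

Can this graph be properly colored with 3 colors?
No, G is not 3-colorable

The clique on vertices [5, 6, 7, 8] has size 4 > 3, so it alone needs 4 colors.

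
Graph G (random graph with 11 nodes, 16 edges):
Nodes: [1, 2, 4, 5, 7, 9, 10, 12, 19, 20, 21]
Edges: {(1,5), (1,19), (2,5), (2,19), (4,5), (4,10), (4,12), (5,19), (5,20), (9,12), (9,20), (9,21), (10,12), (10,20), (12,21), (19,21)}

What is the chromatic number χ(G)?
χ(G) = 3

Clique number ω(G) = 3 (lower bound: χ ≥ ω).
The clique on [1, 5, 19] has size 3, forcing χ ≥ 3, and the coloring below uses 3 colors, so χ(G) = 3.
A valid 3-coloring: color 1: [5, 7, 10, 21]; color 2: [4, 9, 19]; color 3: [1, 2, 12, 20].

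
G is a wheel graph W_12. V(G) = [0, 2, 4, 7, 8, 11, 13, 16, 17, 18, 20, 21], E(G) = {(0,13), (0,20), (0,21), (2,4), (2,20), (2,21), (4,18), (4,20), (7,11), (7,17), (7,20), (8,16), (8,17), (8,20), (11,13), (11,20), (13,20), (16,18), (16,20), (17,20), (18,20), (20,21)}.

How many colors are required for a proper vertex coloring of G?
Clique number ω(G) = 3 (lower bound: χ ≥ ω).
Odd cycle [8, 16, 18, 4, 2, 21, 0, 13, 11, 7, 17] needs 3 colors (χ ≥ 3).
Vertex 20 is adjacent to every vertex of [0, 2, 4, 7, 8, 11, 13, 16, 17, 18, 21], which already need 3 colors among themselves, so 20 needs a new color (χ ≥ 4).
The coloring below uses 4 colors, so χ(G) = 4.
A valid 4-coloring: color 1: [20]; color 2: [0, 2, 7, 8, 18]; color 3: [4, 13, 16, 17, 21]; color 4: [11].

χ(G) = 4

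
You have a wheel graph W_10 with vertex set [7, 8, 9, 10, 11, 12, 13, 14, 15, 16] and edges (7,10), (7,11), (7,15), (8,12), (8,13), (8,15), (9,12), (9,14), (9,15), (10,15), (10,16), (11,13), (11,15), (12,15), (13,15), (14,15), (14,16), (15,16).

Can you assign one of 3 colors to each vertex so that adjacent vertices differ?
No, G is not 3-colorable

Odd cycle [14, 16, 10, 7, 11, 13, 8, 12, 9] needs 3 colors (χ ≥ 3).
Vertex 15 is adjacent to every vertex of [7, 8, 9, 10, 11, 12, 13, 14, 16], which already need 3 colors among themselves, so 15 needs a new color (χ ≥ 4).
Hence χ(G) ≥ 4 > 3, so no proper 3-coloring exists.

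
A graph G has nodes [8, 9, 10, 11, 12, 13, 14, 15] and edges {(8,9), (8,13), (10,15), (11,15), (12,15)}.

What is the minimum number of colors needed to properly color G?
Clique number ω(G) = 2 (lower bound: χ ≥ ω).
The graph is bipartite (no odd cycle), so 2 colors suffice: χ(G) = 2.
A valid 2-coloring: color 1: [8, 14, 15]; color 2: [9, 10, 11, 12, 13].

χ(G) = 2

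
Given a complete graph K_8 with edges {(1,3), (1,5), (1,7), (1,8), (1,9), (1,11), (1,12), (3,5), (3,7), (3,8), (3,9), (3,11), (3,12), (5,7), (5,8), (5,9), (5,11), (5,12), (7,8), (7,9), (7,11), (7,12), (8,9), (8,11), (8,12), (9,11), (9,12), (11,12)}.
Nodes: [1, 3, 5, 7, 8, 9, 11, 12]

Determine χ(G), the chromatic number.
Clique number ω(G) = 8 (lower bound: χ ≥ ω).
The clique on [1, 3, 5, 7, 8, 9, 11, 12] has size 8, forcing χ ≥ 8, and the coloring below uses 8 colors, so χ(G) = 8.
A valid 8-coloring: color 1: [11]; color 2: [9]; color 3: [5]; color 4: [1]; color 5: [12]; color 6: [8]; color 7: [7]; color 8: [3].

χ(G) = 8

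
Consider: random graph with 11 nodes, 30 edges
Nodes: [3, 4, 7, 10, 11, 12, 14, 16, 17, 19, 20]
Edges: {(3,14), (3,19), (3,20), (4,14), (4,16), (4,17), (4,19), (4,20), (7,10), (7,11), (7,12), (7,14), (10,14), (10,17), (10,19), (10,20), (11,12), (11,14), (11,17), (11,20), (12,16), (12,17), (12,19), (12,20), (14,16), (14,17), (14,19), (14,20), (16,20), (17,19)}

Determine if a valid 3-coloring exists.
The clique on vertices [10, 14, 17, 19] has size 4 > 3, so it alone needs 4 colors.

No, G is not 3-colorable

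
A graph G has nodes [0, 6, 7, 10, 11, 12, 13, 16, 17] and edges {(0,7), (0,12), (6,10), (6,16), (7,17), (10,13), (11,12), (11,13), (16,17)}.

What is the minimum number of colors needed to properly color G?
Clique number ω(G) = 2 (lower bound: χ ≥ ω).
Odd cycle [12, 0, 7, 17, 16, 6, 10, 13, 11] needs 3 colors (χ ≥ 3).
The coloring below uses 3 colors, so χ(G) = 3.
A valid 3-coloring: color 1: [6, 12, 13, 17]; color 2: [0, 10, 11, 16]; color 3: [7].

χ(G) = 3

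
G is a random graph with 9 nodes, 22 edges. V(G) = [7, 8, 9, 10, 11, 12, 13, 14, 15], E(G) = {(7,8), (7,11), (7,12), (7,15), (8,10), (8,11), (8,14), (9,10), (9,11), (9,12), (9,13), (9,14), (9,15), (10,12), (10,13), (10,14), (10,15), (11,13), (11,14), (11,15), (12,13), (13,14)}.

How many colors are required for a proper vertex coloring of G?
χ(G) = 4

Clique number ω(G) = 4 (lower bound: χ ≥ ω).
The clique on [9, 10, 12, 13] has size 4, forcing χ ≥ 4, and the coloring below uses 4 colors, so χ(G) = 4.
A valid 4-coloring: color 1: [10, 11]; color 2: [7, 9]; color 3: [12, 14, 15]; color 4: [8, 13].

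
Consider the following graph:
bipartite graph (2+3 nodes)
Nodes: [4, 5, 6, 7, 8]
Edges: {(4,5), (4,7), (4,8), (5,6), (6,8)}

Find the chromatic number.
χ(G) = 2

Clique number ω(G) = 2 (lower bound: χ ≥ ω).
The graph is bipartite (no odd cycle), so 2 colors suffice: χ(G) = 2.
A valid 2-coloring: color 1: [4, 6]; color 2: [5, 7, 8].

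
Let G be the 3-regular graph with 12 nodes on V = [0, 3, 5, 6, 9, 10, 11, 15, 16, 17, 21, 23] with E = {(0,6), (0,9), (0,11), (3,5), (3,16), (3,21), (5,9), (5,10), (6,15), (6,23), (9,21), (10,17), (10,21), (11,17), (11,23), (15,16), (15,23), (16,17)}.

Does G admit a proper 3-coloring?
Yes, G is 3-colorable

A valid 3-coloring: color 1: [3, 9, 10, 11, 15]; color 2: [0, 5, 16, 21, 23]; color 3: [6, 17].
(χ(G) = 3 ≤ 3.)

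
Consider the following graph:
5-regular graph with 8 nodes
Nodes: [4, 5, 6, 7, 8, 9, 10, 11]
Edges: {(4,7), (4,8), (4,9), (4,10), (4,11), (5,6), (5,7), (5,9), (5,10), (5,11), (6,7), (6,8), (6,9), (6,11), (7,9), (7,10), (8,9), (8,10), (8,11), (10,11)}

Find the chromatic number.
Clique number ω(G) = 4 (lower bound: χ ≥ ω).
The clique on [4, 8, 10, 11] has size 4, forcing χ ≥ 4, and the coloring below uses 4 colors, so χ(G) = 4.
A valid 4-coloring: color 1: [4, 6]; color 2: [7, 11]; color 3: [9, 10]; color 4: [5, 8].

χ(G) = 4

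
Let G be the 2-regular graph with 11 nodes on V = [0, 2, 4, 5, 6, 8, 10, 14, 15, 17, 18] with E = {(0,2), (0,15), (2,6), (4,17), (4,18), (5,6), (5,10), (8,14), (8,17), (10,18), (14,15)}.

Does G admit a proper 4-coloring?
A valid 4-coloring: color 1: [2, 5, 15, 17, 18]; color 2: [0, 4, 6, 10, 14]; color 3: [8].
(χ(G) = 3 ≤ 4.)

Yes, G is 4-colorable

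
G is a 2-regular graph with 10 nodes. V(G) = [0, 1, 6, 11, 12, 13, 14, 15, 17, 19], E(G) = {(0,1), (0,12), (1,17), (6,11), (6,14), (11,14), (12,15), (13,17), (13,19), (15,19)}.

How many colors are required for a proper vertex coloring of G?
χ(G) = 3

Clique number ω(G) = 3 (lower bound: χ ≥ ω).
The clique on [6, 11, 14] has size 3, forcing χ ≥ 3, and the coloring below uses 3 colors, so χ(G) = 3.
A valid 3-coloring: color 1: [1, 12, 13, 14]; color 2: [0, 6, 15, 17]; color 3: [11, 19].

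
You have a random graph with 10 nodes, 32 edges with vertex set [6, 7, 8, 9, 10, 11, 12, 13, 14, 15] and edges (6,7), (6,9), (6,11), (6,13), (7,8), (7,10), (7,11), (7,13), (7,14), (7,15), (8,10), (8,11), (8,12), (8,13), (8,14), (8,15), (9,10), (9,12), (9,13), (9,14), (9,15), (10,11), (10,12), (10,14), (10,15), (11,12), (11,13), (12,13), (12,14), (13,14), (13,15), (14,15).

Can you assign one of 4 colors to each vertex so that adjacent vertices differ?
No, G is not 4-colorable

The clique on vertices [7, 8, 10, 14, 15] has size 5 > 4, so it alone needs 5 colors.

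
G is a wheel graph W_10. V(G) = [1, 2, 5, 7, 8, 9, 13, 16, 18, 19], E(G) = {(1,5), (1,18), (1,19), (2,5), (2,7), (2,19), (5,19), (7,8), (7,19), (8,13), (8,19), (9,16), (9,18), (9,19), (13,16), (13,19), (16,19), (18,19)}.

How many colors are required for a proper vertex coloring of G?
Clique number ω(G) = 3 (lower bound: χ ≥ ω).
Odd cycle [13, 16, 9, 18, 1, 5, 2, 7, 8] needs 3 colors (χ ≥ 3).
Vertex 19 is adjacent to every vertex of [1, 2, 5, 7, 8, 9, 13, 16, 18], which already need 3 colors among themselves, so 19 needs a new color (χ ≥ 4).
The coloring below uses 4 colors, so χ(G) = 4.
A valid 4-coloring: color 1: [19]; color 2: [1, 7, 9, 13]; color 3: [5, 8, 16, 18]; color 4: [2].

χ(G) = 4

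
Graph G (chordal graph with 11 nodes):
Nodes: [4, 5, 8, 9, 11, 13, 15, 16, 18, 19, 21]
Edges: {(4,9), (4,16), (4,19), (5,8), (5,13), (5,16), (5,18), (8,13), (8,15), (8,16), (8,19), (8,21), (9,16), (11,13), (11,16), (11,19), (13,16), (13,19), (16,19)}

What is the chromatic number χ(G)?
χ(G) = 4

Clique number ω(G) = 4 (lower bound: χ ≥ ω).
The clique on [8, 13, 16, 19] has size 4, forcing χ ≥ 4, and the coloring below uses 4 colors, so χ(G) = 4.
A valid 4-coloring: color 1: [15, 16, 18, 21]; color 2: [4, 8, 11]; color 3: [5, 9, 19]; color 4: [13].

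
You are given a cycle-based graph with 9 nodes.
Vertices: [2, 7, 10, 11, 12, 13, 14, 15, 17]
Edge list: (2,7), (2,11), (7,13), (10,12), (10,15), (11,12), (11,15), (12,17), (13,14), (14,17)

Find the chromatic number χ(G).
Clique number ω(G) = 2 (lower bound: χ ≥ ω).
Odd cycle [14, 13, 7, 2, 11, 12, 17] needs 3 colors (χ ≥ 3).
The coloring below uses 3 colors, so χ(G) = 3.
A valid 3-coloring: color 1: [2, 12, 13, 15]; color 2: [7, 10, 11, 14]; color 3: [17].

χ(G) = 3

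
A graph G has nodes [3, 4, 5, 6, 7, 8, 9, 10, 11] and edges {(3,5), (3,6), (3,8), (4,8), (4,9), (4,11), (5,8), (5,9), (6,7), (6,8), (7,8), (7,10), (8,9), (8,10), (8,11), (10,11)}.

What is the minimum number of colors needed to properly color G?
χ(G) = 3

Clique number ω(G) = 3 (lower bound: χ ≥ ω).
The clique on [3, 5, 8] has size 3, forcing χ ≥ 3, and the coloring below uses 3 colors, so χ(G) = 3.
A valid 3-coloring: color 1: [8]; color 2: [3, 7, 9, 11]; color 3: [4, 5, 6, 10].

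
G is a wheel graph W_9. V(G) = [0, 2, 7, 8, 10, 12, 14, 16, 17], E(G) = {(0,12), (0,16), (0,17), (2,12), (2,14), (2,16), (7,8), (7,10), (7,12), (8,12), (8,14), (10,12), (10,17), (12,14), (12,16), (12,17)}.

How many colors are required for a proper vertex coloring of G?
Clique number ω(G) = 3 (lower bound: χ ≥ ω).
The clique on [0, 12, 16] has size 3, forcing χ ≥ 3, and the coloring below uses 3 colors, so χ(G) = 3.
A valid 3-coloring: color 1: [12]; color 2: [0, 2, 8, 10]; color 3: [7, 14, 16, 17].

χ(G) = 3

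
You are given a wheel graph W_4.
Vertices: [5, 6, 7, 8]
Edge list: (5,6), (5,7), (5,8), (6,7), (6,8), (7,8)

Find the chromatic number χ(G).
Clique number ω(G) = 4 (lower bound: χ ≥ ω).
The clique on [5, 6, 7, 8] has size 4, forcing χ ≥ 4, and the coloring below uses 4 colors, so χ(G) = 4.
A valid 4-coloring: color 1: [8]; color 2: [7]; color 3: [6]; color 4: [5].

χ(G) = 4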